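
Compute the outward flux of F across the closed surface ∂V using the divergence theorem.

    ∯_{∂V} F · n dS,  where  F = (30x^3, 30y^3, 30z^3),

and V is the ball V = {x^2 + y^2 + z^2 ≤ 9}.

By the divergence theorem,

    ∯_{∂V} F · n dS = ∭_V (∇ · F) dV.

Compute the divergence:
    ∇ · F = ∂F_x/∂x + ∂F_y/∂y + ∂F_z/∂z = 90x^2 + 90y^2 + 90z^2.

In spherical coordinates, x = ρ sin(φ) cos(θ), y = ρ sin(φ) sin(θ), z = ρ cos(φ), dV = ρ^2 sin(φ) dρ dφ dθ, with 0 ≤ ρ ≤ 3, 0 ≤ φ ≤ π, 0 ≤ θ ≤ 2π.

The integrand, after substitution and multiplying by the volume element, becomes (90ρ^2) · ρ^2 sin(φ), so

    ∭_V (∇·F) dV = ∫_0^{2π} ∫_0^{π} ∫_0^{3} (90ρ^2) · ρ^2 sin(φ) dρ dφ dθ.

Inner (ρ from 0 to 3): 4374sin(φ).
Middle (φ from 0 to π): 8748.
Outer (θ from 0 to 2π): 17496π.

Therefore ∯_{∂V} F · n dS = 17496π.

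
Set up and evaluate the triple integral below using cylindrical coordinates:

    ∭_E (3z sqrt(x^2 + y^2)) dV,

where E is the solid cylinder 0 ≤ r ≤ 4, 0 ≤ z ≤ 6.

In cylindrical coordinates, x = r cos(θ), y = r sin(θ), z = z, and dV = r dr dθ dz.

The integrand becomes 3r z, so

    ∭_E (3z sqrt(x^2 + y^2)) dV = ∫_{0}^{2π} ∫_{0}^{4} ∫_{0}^{6} (3r z) · r dz dr dθ.

Inner (z): 54r^2.
Middle (r from 0 to 4): 1152.
Outer (θ): 2304π.

Therefore the triple integral equals 2304π.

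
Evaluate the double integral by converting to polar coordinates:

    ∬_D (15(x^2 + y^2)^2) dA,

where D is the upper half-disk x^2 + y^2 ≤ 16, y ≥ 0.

The region D is 0 ≤ r ≤ 4, 0 ≤ θ ≤ π in polar coordinates, where x = r cos(θ), y = r sin(θ), and dA = r dr dθ.

Under the substitution, the integrand becomes 15r^4, so

    ∬_D (15(x^2 + y^2)^2) dA = ∫_{0}^{π} ∫_{0}^{4} (15r^4) · r dr dθ.

Inner integral (in r): ∫_{0}^{4} (15r^4) · r dr = 10240.

Outer integral (in θ): ∫_{0}^{π} (10240) dθ = 10240π.

Therefore ∬_D (15(x^2 + y^2)^2) dA = 10240π.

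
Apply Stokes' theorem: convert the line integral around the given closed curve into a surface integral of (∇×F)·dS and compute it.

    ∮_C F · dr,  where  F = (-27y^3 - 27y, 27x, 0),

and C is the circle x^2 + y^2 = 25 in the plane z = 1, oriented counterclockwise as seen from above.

Let S be the flat disk x^2 + y^2 ≤ 25 in the plane z = 1, with upward unit normal n̂ = ẑ. By Stokes' theorem,

    ∮_C F · dr = ∬_S (∇ × F) · n̂ dS = ∬_D (curl F)_z dA,

where D is the disk x^2 + y^2 ≤ 25.

Compute the curl of F = (-27y^3 - 27y, 27x, 0):
    (∇ × F)_x = ∂F_z/∂y - ∂F_y/∂z = 0,
    (∇ × F)_y = ∂F_x/∂z - ∂F_z/∂x = 0,
    (∇ × F)_z = ∂F_y/∂x - ∂F_x/∂y = 81y^2 + 54.

On z = 1, (curl F)_z = 81y^2 + 54.

Convert to polar (x = r cos θ, y = r sin θ, dA = r dr dθ); the integrand becomes 81r^2sin(θ)^2 + 54, so

    ∬_D (curl F)_z dA = ∫_0^{2π} ∫_0^{5} (81r^2sin(θ)^2 + 54) · r dr dθ.

Inner (r from 0 to 5): 50625sin(θ)^2/4 + 675.
Outer (θ from 0 to 2π): 56025π/4.

Therefore ∮_C F · dr = 56025π/4.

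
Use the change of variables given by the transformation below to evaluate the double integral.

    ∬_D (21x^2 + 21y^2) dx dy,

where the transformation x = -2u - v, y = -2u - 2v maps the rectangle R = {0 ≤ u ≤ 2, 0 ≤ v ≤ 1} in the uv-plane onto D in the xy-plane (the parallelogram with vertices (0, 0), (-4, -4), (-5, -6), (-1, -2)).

Compute the Jacobian determinant of (x, y) with respect to (u, v):

    ∂(x,y)/∂(u,v) = | -2  -1 | = (-2)(-2) - (-1)(-2) = 2.
                   | -2  -2 |

Its absolute value is |J| = 2 (the area scaling factor).

Substituting x = -2u - v, y = -2u - 2v into the integrand,

    21x^2 + 21y^2 → 168u^2 + 252u v + 105v^2,

so the integral becomes

    ∬_R (168u^2 + 252u v + 105v^2) · |J| du dv = ∫_0^2 ∫_0^1 (336u^2 + 504u v + 210v^2) dv du.

Inner (v): 336u^2 + 252u + 70.
Outer (u): 1540.

Therefore ∬_D (21x^2 + 21y^2) dx dy = 1540.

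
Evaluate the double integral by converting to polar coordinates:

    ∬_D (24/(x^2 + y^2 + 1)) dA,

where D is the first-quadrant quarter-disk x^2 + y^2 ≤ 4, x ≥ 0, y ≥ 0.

The region D is 0 ≤ r ≤ 2, 0 ≤ θ ≤ π/2 in polar coordinates, where x = r cos(θ), y = r sin(θ), and dA = r dr dθ.

Under the substitution, the integrand becomes 24/(r^2 + 1), so

    ∬_D (24/(x^2 + y^2 + 1)) dA = ∫_{0}^{π/2} ∫_{0}^{2} (24/(r^2 + 1)) · r dr dθ.

Inner integral (in r): ∫_{0}^{2} (24/(r^2 + 1)) · r dr = log(244140625).

Outer integral (in θ): ∫_{0}^{π/2} (log(244140625)) dθ = 6π log(5).

Therefore ∬_D (24/(x^2 + y^2 + 1)) dA = 6π log(5).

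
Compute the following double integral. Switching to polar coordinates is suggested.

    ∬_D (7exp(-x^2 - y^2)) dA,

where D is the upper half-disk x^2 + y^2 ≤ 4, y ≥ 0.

The region D is 0 ≤ r ≤ 2, 0 ≤ θ ≤ π in polar coordinates, where x = r cos(θ), y = r sin(θ), and dA = r dr dθ.

Under the substitution, the integrand becomes 7exp(-r^2), so

    ∬_D (7exp(-x^2 - y^2)) dA = ∫_{0}^{π} ∫_{0}^{2} (7exp(-r^2)) · r dr dθ.

Inner integral (in r): ∫_{0}^{2} (7exp(-r^2)) · r dr = 7/2 - 7exp(-4)/2.

Outer integral (in θ): ∫_{0}^{π} (7/2 - 7exp(-4)/2) dθ = -7π (1 - exp(4))exp(-4)/2.

Therefore ∬_D (7exp(-x^2 - y^2)) dA = -7π (1 - exp(4))exp(-4)/2.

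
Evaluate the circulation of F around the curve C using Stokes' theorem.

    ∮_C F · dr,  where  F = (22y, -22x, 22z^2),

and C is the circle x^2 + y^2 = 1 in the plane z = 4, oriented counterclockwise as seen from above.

Let S be the flat disk x^2 + y^2 ≤ 1 in the plane z = 4, with upward unit normal n̂ = ẑ. By Stokes' theorem,

    ∮_C F · dr = ∬_S (∇ × F) · n̂ dS = ∬_D (curl F)_z dA,

where D is the disk x^2 + y^2 ≤ 1.

Compute the curl of F = (22y, -22x, 22z^2):
    (∇ × F)_x = ∂F_z/∂y - ∂F_y/∂z = 0,
    (∇ × F)_y = ∂F_x/∂z - ∂F_z/∂x = 0,
    (∇ × F)_z = ∂F_y/∂x - ∂F_x/∂y = -44.

On z = 4, (curl F)_z = -44.

Convert to polar (x = r cos θ, y = r sin θ, dA = r dr dθ); the integrand becomes -44, so

    ∬_D (curl F)_z dA = ∫_0^{2π} ∫_0^{1} (-44) · r dr dθ.

Inner (r from 0 to 1): -22.
Outer (θ from 0 to 2π): -44π.

Therefore ∮_C F · dr = -44π.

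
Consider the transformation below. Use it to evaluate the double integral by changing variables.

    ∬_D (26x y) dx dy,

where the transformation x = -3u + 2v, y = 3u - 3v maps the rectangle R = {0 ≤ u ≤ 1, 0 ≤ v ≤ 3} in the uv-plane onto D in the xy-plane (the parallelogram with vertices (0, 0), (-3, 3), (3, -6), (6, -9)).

Compute the Jacobian determinant of (x, y) with respect to (u, v):

    ∂(x,y)/∂(u,v) = | -3  2 | = (-3)(-3) - (2)(3) = 3.
                   | 3  -3 |

Its absolute value is |J| = 3 (the area scaling factor).

Substituting x = -3u + 2v, y = 3u - 3v into the integrand,

    26x y → -234u^2 + 390u v - 156v^2,

so the integral becomes

    ∬_R (-234u^2 + 390u v - 156v^2) · |J| du dv = ∫_0^1 ∫_0^3 (-702u^2 + 1170u v - 468v^2) dv du.

Inner (v): -2106u^2 + 5265u - 4212.
Outer (u): -4563/2.

Therefore ∬_D (26x y) dx dy = -4563/2.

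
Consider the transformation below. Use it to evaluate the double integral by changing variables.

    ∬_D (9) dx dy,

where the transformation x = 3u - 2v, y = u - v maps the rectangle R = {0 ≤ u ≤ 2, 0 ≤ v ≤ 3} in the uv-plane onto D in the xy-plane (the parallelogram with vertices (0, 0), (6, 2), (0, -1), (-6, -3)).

Compute the Jacobian determinant of (x, y) with respect to (u, v):

    ∂(x,y)/∂(u,v) = | 3  -2 | = (3)(-1) - (-2)(1) = -1.
                   | 1  -1 |

Its absolute value is |J| = 1 (the area scaling factor).

Substituting x = 3u - 2v, y = u - v into the integrand,

    9 → 9,

so the integral becomes

    ∬_R (9) · |J| du dv = ∫_0^2 ∫_0^3 (9) dv du.

Inner (v): 27.
Outer (u): 54.

Therefore ∬_D (9) dx dy = 54.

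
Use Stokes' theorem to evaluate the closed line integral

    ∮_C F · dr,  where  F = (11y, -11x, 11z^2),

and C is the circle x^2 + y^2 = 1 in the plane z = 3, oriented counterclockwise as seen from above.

Let S be the flat disk x^2 + y^2 ≤ 1 in the plane z = 3, with upward unit normal n̂ = ẑ. By Stokes' theorem,

    ∮_C F · dr = ∬_S (∇ × F) · n̂ dS = ∬_D (curl F)_z dA,

where D is the disk x^2 + y^2 ≤ 1.

Compute the curl of F = (11y, -11x, 11z^2):
    (∇ × F)_x = ∂F_z/∂y - ∂F_y/∂z = 0,
    (∇ × F)_y = ∂F_x/∂z - ∂F_z/∂x = 0,
    (∇ × F)_z = ∂F_y/∂x - ∂F_x/∂y = -22.

On z = 3, (curl F)_z = -22.

Convert to polar (x = r cos θ, y = r sin θ, dA = r dr dθ); the integrand becomes -22, so

    ∬_D (curl F)_z dA = ∫_0^{2π} ∫_0^{1} (-22) · r dr dθ.

Inner (r from 0 to 1): -11.
Outer (θ from 0 to 2π): -22π.

Therefore ∮_C F · dr = -22π.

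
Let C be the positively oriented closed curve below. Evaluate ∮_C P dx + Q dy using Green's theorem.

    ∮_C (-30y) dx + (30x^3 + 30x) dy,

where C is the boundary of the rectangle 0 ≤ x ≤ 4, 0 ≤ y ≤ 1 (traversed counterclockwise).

Green's theorem converts the closed line integral into a double integral over the enclosed region D:

    ∮_C P dx + Q dy = ∬_D (∂Q/∂x - ∂P/∂y) dA.

Here P = -30y, Q = 30x^3 + 30x, so

    ∂Q/∂x = 90x^2 + 30,    ∂P/∂y = -30,
    ∂Q/∂x - ∂P/∂y = 90x^2 + 60.

D is the region 0 ≤ x ≤ 4, 0 ≤ y ≤ 1. Evaluating the double integral:

    ∬_D (90x^2 + 60) dA = ∫_0^{4} ∫_0^{1} (90x^2 + 60) dy dx.

Inner (y from 0 to 1): 90x^2 + 60.
Outer (x from 0 to 4): 2160.

Therefore ∮_C P dx + Q dy = 2160.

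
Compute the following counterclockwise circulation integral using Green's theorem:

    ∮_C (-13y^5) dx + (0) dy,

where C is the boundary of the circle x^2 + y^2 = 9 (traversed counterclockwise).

Green's theorem converts the closed line integral into a double integral over the enclosed region D:

    ∮_C P dx + Q dy = ∬_D (∂Q/∂x - ∂P/∂y) dA.

Here P = -13y^5, Q = 0, so

    ∂Q/∂x = 0,    ∂P/∂y = -65y^4,
    ∂Q/∂x - ∂P/∂y = 65y^4.

D is the region x^2 + y^2 ≤ 9. Evaluating the double integral:

In polar coordinates (x = r cos θ, y = r sin θ, dA = r dr dθ) the integrand becomes 65r^4sin(θ)^4, so

    ∬_D (65y^4) dA = ∫_0^{2π} ∫_0^{3} (65r^4sin(θ)^4) · r dr dθ.

Inner (r from 0 to 3): 15795sin(θ)^4/2.
Outer (θ from 0 to 2π): 47385π/8.

Therefore ∮_C P dx + Q dy = 47385π/8.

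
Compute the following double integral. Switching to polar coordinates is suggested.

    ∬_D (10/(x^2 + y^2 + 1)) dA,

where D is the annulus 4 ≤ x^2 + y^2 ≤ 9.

The region D is 2 ≤ r ≤ 3, 0 ≤ θ ≤ 2π in polar coordinates, where x = r cos(θ), y = r sin(θ), and dA = r dr dθ.

Under the substitution, the integrand becomes 10/(r^2 + 1), so

    ∬_D (10/(x^2 + y^2 + 1)) dA = ∫_{0}^{2π} ∫_{2}^{3} (10/(r^2 + 1)) · r dr dθ.

Inner integral (in r): ∫_{2}^{3} (10/(r^2 + 1)) · r dr = log(32).

Outer integral (in θ): ∫_{0}^{2π} (log(32)) dθ = 10π log(2).

Therefore ∬_D (10/(x^2 + y^2 + 1)) dA = 10π log(2).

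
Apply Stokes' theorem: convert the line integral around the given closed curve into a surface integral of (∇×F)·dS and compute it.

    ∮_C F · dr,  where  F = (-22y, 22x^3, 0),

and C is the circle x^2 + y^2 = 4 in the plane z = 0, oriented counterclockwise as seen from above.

Let S be the flat disk x^2 + y^2 ≤ 4 in the plane z = 0, with upward unit normal n̂ = ẑ. By Stokes' theorem,

    ∮_C F · dr = ∬_S (∇ × F) · n̂ dS = ∬_D (curl F)_z dA,

where D is the disk x^2 + y^2 ≤ 4.

Compute the curl of F = (-22y, 22x^3, 0):
    (∇ × F)_x = ∂F_z/∂y - ∂F_y/∂z = 0,
    (∇ × F)_y = ∂F_x/∂z - ∂F_z/∂x = 0,
    (∇ × F)_z = ∂F_y/∂x - ∂F_x/∂y = 66x^2 + 22.

On z = 0, (curl F)_z = 66x^2 + 22.

Convert to polar (x = r cos θ, y = r sin θ, dA = r dr dθ); the integrand becomes 66r^2cos(θ)^2 + 22, so

    ∬_D (curl F)_z dA = ∫_0^{2π} ∫_0^{2} (66r^2cos(θ)^2 + 22) · r dr dθ.

Inner (r from 0 to 2): 264cos(θ)^2 + 44.
Outer (θ from 0 to 2π): 352π.

Therefore ∮_C F · dr = 352π.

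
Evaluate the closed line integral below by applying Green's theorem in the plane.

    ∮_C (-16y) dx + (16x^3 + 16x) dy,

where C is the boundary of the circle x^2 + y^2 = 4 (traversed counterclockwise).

Green's theorem converts the closed line integral into a double integral over the enclosed region D:

    ∮_C P dx + Q dy = ∬_D (∂Q/∂x - ∂P/∂y) dA.

Here P = -16y, Q = 16x^3 + 16x, so

    ∂Q/∂x = 48x^2 + 16,    ∂P/∂y = -16,
    ∂Q/∂x - ∂P/∂y = 48x^2 + 32.

D is the region x^2 + y^2 ≤ 4. Evaluating the double integral:

In polar coordinates (x = r cos θ, y = r sin θ, dA = r dr dθ) the integrand becomes 48r^2cos(θ)^2 + 32, so

    ∬_D (48x^2 + 32) dA = ∫_0^{2π} ∫_0^{2} (48r^2cos(θ)^2 + 32) · r dr dθ.

Inner (r from 0 to 2): 192cos(θ)^2 + 64.
Outer (θ from 0 to 2π): 320π.

Therefore ∮_C P dx + Q dy = 320π.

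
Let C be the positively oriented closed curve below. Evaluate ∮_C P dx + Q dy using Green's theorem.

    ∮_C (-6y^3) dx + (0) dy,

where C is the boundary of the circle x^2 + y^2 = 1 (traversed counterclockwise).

Green's theorem converts the closed line integral into a double integral over the enclosed region D:

    ∮_C P dx + Q dy = ∬_D (∂Q/∂x - ∂P/∂y) dA.

Here P = -6y^3, Q = 0, so

    ∂Q/∂x = 0,    ∂P/∂y = -18y^2,
    ∂Q/∂x - ∂P/∂y = 18y^2.

D is the region x^2 + y^2 ≤ 1. Evaluating the double integral:

In polar coordinates (x = r cos θ, y = r sin θ, dA = r dr dθ) the integrand becomes 18r^2sin(θ)^2, so

    ∬_D (18y^2) dA = ∫_0^{2π} ∫_0^{1} (18r^2sin(θ)^2) · r dr dθ.

Inner (r from 0 to 1): 9sin(θ)^2/2.
Outer (θ from 0 to 2π): 9π/2.

Therefore ∮_C P dx + Q dy = 9π/2.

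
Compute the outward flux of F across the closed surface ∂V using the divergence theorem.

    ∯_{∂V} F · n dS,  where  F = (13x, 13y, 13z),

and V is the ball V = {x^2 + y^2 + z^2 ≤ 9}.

By the divergence theorem,

    ∯_{∂V} F · n dS = ∭_V (∇ · F) dV.

Compute the divergence:
    ∇ · F = ∂F_x/∂x + ∂F_y/∂y + ∂F_z/∂z = 13 + 13 + 13 = 39.

In spherical coordinates, x = ρ sin(φ) cos(θ), y = ρ sin(φ) sin(θ), z = ρ cos(φ), dV = ρ^2 sin(φ) dρ dφ dθ, with 0 ≤ ρ ≤ 3, 0 ≤ φ ≤ π, 0 ≤ θ ≤ 2π.

The integrand, after substitution and multiplying by the volume element, becomes (39) · ρ^2 sin(φ), so

    ∭_V (∇·F) dV = ∫_0^{2π} ∫_0^{π} ∫_0^{3} (39) · ρ^2 sin(φ) dρ dφ dθ.

Inner (ρ from 0 to 3): 351sin(φ).
Middle (φ from 0 to π): 702.
Outer (θ from 0 to 2π): 1404π.

Therefore ∯_{∂V} F · n dS = 1404π.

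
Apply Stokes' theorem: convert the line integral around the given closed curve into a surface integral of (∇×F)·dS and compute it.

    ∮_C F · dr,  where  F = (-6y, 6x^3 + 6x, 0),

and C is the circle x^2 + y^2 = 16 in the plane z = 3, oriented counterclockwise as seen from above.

Let S be the flat disk x^2 + y^2 ≤ 16 in the plane z = 3, with upward unit normal n̂ = ẑ. By Stokes' theorem,

    ∮_C F · dr = ∬_S (∇ × F) · n̂ dS = ∬_D (curl F)_z dA,

where D is the disk x^2 + y^2 ≤ 16.

Compute the curl of F = (-6y, 6x^3 + 6x, 0):
    (∇ × F)_x = ∂F_z/∂y - ∂F_y/∂z = 0,
    (∇ × F)_y = ∂F_x/∂z - ∂F_z/∂x = 0,
    (∇ × F)_z = ∂F_y/∂x - ∂F_x/∂y = 18x^2 + 12.

On z = 3, (curl F)_z = 18x^2 + 12.

Convert to polar (x = r cos θ, y = r sin θ, dA = r dr dθ); the integrand becomes 18r^2cos(θ)^2 + 12, so

    ∬_D (curl F)_z dA = ∫_0^{2π} ∫_0^{4} (18r^2cos(θ)^2 + 12) · r dr dθ.

Inner (r from 0 to 4): 1152cos(θ)^2 + 96.
Outer (θ from 0 to 2π): 1344π.

Therefore ∮_C F · dr = 1344π.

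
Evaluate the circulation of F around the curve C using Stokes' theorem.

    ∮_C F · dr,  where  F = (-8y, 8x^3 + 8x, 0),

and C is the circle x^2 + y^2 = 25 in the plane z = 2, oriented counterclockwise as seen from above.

Let S be the flat disk x^2 + y^2 ≤ 25 in the plane z = 2, with upward unit normal n̂ = ẑ. By Stokes' theorem,

    ∮_C F · dr = ∬_S (∇ × F) · n̂ dS = ∬_D (curl F)_z dA,

where D is the disk x^2 + y^2 ≤ 25.

Compute the curl of F = (-8y, 8x^3 + 8x, 0):
    (∇ × F)_x = ∂F_z/∂y - ∂F_y/∂z = 0,
    (∇ × F)_y = ∂F_x/∂z - ∂F_z/∂x = 0,
    (∇ × F)_z = ∂F_y/∂x - ∂F_x/∂y = 24x^2 + 16.

On z = 2, (curl F)_z = 24x^2 + 16.

Convert to polar (x = r cos θ, y = r sin θ, dA = r dr dθ); the integrand becomes 24r^2cos(θ)^2 + 16, so

    ∬_D (curl F)_z dA = ∫_0^{2π} ∫_0^{5} (24r^2cos(θ)^2 + 16) · r dr dθ.

Inner (r from 0 to 5): 3750cos(θ)^2 + 200.
Outer (θ from 0 to 2π): 4150π.

Therefore ∮_C F · dr = 4150π.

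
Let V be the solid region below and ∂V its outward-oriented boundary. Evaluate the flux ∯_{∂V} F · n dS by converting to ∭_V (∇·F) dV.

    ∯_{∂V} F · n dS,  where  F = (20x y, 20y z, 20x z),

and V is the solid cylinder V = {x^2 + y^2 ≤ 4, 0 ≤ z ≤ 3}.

By the divergence theorem,

    ∯_{∂V} F · n dS = ∭_V (∇ · F) dV.

Compute the divergence:
    ∇ · F = ∂F_x/∂x + ∂F_y/∂y + ∂F_z/∂z = 20y + 20z + 20x = 20x + 20y + 20z.

In cylindrical coordinates, x = r cos(θ), y = r sin(θ), z = z, dV = r dr dθ dz, with 0 ≤ r ≤ 2, 0 ≤ θ ≤ 2π, 0 ≤ z ≤ 3.

The integrand, after substitution and multiplying by the volume element, becomes (20sqrt(2)r sin(θ + π/4) + 20z) · r, so

    ∭_V (∇·F) dV = ∫_0^{2π} ∫_0^{2} ∫_0^{3} (20sqrt(2)r sin(θ + π/4) + 20z) · r dz dr dθ.

Inner (z from 0 to 3): 30r (2sqrt(2)r sin(θ + π/4) + 3).
Middle (r from 0 to 2): 160sqrt(2)sin(θ + π/4) + 180.
Outer (θ from 0 to 2π): 360π.

Therefore ∯_{∂V} F · n dS = 360π.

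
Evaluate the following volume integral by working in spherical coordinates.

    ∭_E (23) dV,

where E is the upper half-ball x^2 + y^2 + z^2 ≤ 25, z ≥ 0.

In spherical coordinates, x = ρ sin(φ) cos(θ), y = ρ sin(φ) sin(θ), z = ρ cos(φ), and dV = ρ^2 sin(φ) dρ dφ dθ.

The integrand becomes 23, so

    ∭_E (23) dV = ∫_{0}^{2π} ∫_{0}^{π/2} ∫_{0}^{5} (23) · ρ^2 sin(φ) dρ dφ dθ.

Inner (ρ): 2875sin(φ)/3.
Middle (φ): 2875/3.
Outer (θ): 5750π/3.

Therefore the triple integral equals 5750π/3.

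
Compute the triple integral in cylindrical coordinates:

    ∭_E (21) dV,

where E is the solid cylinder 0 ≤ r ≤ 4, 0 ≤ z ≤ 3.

In cylindrical coordinates, x = r cos(θ), y = r sin(θ), z = z, and dV = r dr dθ dz.

The integrand becomes 21, so

    ∭_E (21) dV = ∫_{0}^{2π} ∫_{0}^{4} ∫_{0}^{3} (21) · r dz dr dθ.

Inner (z): 63r.
Middle (r from 0 to 4): 504.
Outer (θ): 1008π.

Therefore the triple integral equals 1008π.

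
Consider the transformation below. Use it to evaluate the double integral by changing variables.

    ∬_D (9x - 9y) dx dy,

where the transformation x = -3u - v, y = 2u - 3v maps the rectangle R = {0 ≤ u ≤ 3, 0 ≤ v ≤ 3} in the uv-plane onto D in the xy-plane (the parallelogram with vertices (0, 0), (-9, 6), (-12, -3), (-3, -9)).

Compute the Jacobian determinant of (x, y) with respect to (u, v):

    ∂(x,y)/∂(u,v) = | -3  -1 | = (-3)(-3) - (-1)(2) = 11.
                   | 2  -3 |

Its absolute value is |J| = 11 (the area scaling factor).

Substituting x = -3u - v, y = 2u - 3v into the integrand,

    9x - 9y → -45u + 18v,

so the integral becomes

    ∬_R (-45u + 18v) · |J| du dv = ∫_0^3 ∫_0^3 (-495u + 198v) dv du.

Inner (v): 891 - 1485u.
Outer (u): -8019/2.

Therefore ∬_D (9x - 9y) dx dy = -8019/2.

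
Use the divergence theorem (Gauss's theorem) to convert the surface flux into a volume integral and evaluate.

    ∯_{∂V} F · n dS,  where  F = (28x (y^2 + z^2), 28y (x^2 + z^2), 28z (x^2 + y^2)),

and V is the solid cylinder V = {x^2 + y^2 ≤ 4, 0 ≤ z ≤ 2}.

By the divergence theorem,

    ∯_{∂V} F · n dS = ∭_V (∇ · F) dV.

Compute the divergence:
    ∇ · F = ∂F_x/∂x + ∂F_y/∂y + ∂F_z/∂z = 28y^2 + 28z^2 + 28x^2 + 28z^2 + 28x^2 + 28y^2 = 56x^2 + 56y^2 + 56z^2.

In cylindrical coordinates, x = r cos(θ), y = r sin(θ), z = z, dV = r dr dθ dz, with 0 ≤ r ≤ 2, 0 ≤ θ ≤ 2π, 0 ≤ z ≤ 2.

The integrand, after substitution and multiplying by the volume element, becomes (56r^2 + 56z^2) · r, so

    ∭_V (∇·F) dV = ∫_0^{2π} ∫_0^{2} ∫_0^{2} (56r^2 + 56z^2) · r dz dr dθ.

Inner (z from 0 to 2): 112r (r^2 + 4/3).
Middle (r from 0 to 2): 2240/3.
Outer (θ from 0 to 2π): 4480π/3.

Therefore ∯_{∂V} F · n dS = 4480π/3.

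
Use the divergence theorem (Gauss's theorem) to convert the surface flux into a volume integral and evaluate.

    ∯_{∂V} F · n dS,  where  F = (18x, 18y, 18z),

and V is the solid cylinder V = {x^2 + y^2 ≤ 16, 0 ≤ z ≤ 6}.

By the divergence theorem,

    ∯_{∂V} F · n dS = ∭_V (∇ · F) dV.

Compute the divergence:
    ∇ · F = ∂F_x/∂x + ∂F_y/∂y + ∂F_z/∂z = 18 + 18 + 18 = 54.

In cylindrical coordinates, x = r cos(θ), y = r sin(θ), z = z, dV = r dr dθ dz, with 0 ≤ r ≤ 4, 0 ≤ θ ≤ 2π, 0 ≤ z ≤ 6.

The integrand, after substitution and multiplying by the volume element, becomes (54) · r, so

    ∭_V (∇·F) dV = ∫_0^{2π} ∫_0^{4} ∫_0^{6} (54) · r dz dr dθ.

Inner (z from 0 to 6): 324r.
Middle (r from 0 to 4): 2592.
Outer (θ from 0 to 2π): 5184π.

Therefore ∯_{∂V} F · n dS = 5184π.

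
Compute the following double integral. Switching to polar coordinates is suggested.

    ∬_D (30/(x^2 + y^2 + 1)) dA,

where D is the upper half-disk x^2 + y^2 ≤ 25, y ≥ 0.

The region D is 0 ≤ r ≤ 5, 0 ≤ θ ≤ π in polar coordinates, where x = r cos(θ), y = r sin(θ), and dA = r dr dθ.

Under the substitution, the integrand becomes 30/(r^2 + 1), so

    ∬_D (30/(x^2 + y^2 + 1)) dA = ∫_{0}^{π} ∫_{0}^{5} (30/(r^2 + 1)) · r dr dθ.

Inner integral (in r): ∫_{0}^{5} (30/(r^2 + 1)) · r dr = log(1677259342285725925376).

Outer integral (in θ): ∫_{0}^{π} (log(1677259342285725925376)) dθ = log(1677259342285725925376^π).

Therefore ∬_D (30/(x^2 + y^2 + 1)) dA = log(1677259342285725925376^π).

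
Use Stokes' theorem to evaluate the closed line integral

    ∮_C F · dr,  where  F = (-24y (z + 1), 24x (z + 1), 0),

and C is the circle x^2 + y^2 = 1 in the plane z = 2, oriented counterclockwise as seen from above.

Let S be the flat disk x^2 + y^2 ≤ 1 in the plane z = 2, with upward unit normal n̂ = ẑ. By Stokes' theorem,

    ∮_C F · dr = ∬_S (∇ × F) · n̂ dS = ∬_D (curl F)_z dA,

where D is the disk x^2 + y^2 ≤ 1.

Compute the curl of F = (-24y (z + 1), 24x (z + 1), 0):
    (∇ × F)_x = ∂F_z/∂y - ∂F_y/∂z = -24x,
    (∇ × F)_y = ∂F_x/∂z - ∂F_z/∂x = -24y,
    (∇ × F)_z = ∂F_y/∂x - ∂F_x/∂y = 48z + 48.

On z = 2, (curl F)_z = 144.

Convert to polar (x = r cos θ, y = r sin θ, dA = r dr dθ); the integrand becomes 144, so

    ∬_D (curl F)_z dA = ∫_0^{2π} ∫_0^{1} (144) · r dr dθ.

Inner (r from 0 to 1): 72.
Outer (θ from 0 to 2π): 144π.

Therefore ∮_C F · dr = 144π.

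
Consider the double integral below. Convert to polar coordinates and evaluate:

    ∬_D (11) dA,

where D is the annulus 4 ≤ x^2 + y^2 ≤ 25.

The region D is 2 ≤ r ≤ 5, 0 ≤ θ ≤ 2π in polar coordinates, where x = r cos(θ), y = r sin(θ), and dA = r dr dθ.

Under the substitution, the integrand becomes 11, so

    ∬_D (11) dA = ∫_{0}^{2π} ∫_{2}^{5} (11) · r dr dθ.

Inner integral (in r): ∫_{2}^{5} (11) · r dr = 231/2.

Outer integral (in θ): ∫_{0}^{2π} (231/2) dθ = 231π.

Therefore ∬_D (11) dA = 231π.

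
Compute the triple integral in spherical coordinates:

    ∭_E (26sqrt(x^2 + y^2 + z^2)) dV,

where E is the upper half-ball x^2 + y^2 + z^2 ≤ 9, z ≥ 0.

In spherical coordinates, x = ρ sin(φ) cos(θ), y = ρ sin(φ) sin(θ), z = ρ cos(φ), and dV = ρ^2 sin(φ) dρ dφ dθ.

The integrand becomes 26ρ, so

    ∭_E (26sqrt(x^2 + y^2 + z^2)) dV = ∫_{0}^{2π} ∫_{0}^{π/2} ∫_{0}^{3} (26ρ) · ρ^2 sin(φ) dρ dφ dθ.

Inner (ρ): 1053sin(φ)/2.
Middle (φ): 1053/2.
Outer (θ): 1053π.

Therefore the triple integral equals 1053π.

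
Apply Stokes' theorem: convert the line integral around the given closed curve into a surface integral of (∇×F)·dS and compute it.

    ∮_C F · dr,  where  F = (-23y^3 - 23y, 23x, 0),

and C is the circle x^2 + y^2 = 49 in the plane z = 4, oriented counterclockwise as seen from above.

Let S be the flat disk x^2 + y^2 ≤ 49 in the plane z = 4, with upward unit normal n̂ = ẑ. By Stokes' theorem,

    ∮_C F · dr = ∬_S (∇ × F) · n̂ dS = ∬_D (curl F)_z dA,

where D is the disk x^2 + y^2 ≤ 49.

Compute the curl of F = (-23y^3 - 23y, 23x, 0):
    (∇ × F)_x = ∂F_z/∂y - ∂F_y/∂z = 0,
    (∇ × F)_y = ∂F_x/∂z - ∂F_z/∂x = 0,
    (∇ × F)_z = ∂F_y/∂x - ∂F_x/∂y = 69y^2 + 46.

On z = 4, (curl F)_z = 69y^2 + 46.

Convert to polar (x = r cos θ, y = r sin θ, dA = r dr dθ); the integrand becomes 69r^2sin(θ)^2 + 46, so

    ∬_D (curl F)_z dA = ∫_0^{2π} ∫_0^{7} (69r^2sin(θ)^2 + 46) · r dr dθ.

Inner (r from 0 to 7): 165669sin(θ)^2/4 + 1127.
Outer (θ from 0 to 2π): 174685π/4.

Therefore ∮_C F · dr = 174685π/4.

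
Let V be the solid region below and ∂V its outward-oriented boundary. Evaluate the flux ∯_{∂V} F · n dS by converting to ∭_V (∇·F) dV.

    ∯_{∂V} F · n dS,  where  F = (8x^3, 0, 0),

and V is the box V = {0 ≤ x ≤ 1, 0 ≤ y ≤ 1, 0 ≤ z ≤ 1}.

By the divergence theorem,

    ∯_{∂V} F · n dS = ∭_V (∇ · F) dV.

Compute the divergence:
    ∇ · F = ∂F_x/∂x + ∂F_y/∂y + ∂F_z/∂z = 24x^2 + 0 + 0 = 24x^2.

V is a rectangular box, so dV = dx dy dz with 0 ≤ x ≤ 1, 0 ≤ y ≤ 1, 0 ≤ z ≤ 1.

Integrate (24x^2) over V as an iterated integral:

    ∭_V (∇·F) dV = ∫_0^{1} ∫_0^{1} ∫_0^{1} (24x^2) dz dy dx.

Inner (z from 0 to 1): 24x^2.
Middle (y from 0 to 1): 24x^2.
Outer (x from 0 to 1): 8.

Therefore ∯_{∂V} F · n dS = 8.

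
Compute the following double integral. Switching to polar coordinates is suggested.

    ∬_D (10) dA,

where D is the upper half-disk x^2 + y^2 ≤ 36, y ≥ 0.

The region D is 0 ≤ r ≤ 6, 0 ≤ θ ≤ π in polar coordinates, where x = r cos(θ), y = r sin(θ), and dA = r dr dθ.

Under the substitution, the integrand becomes 10, so

    ∬_D (10) dA = ∫_{0}^{π} ∫_{0}^{6} (10) · r dr dθ.

Inner integral (in r): ∫_{0}^{6} (10) · r dr = 180.

Outer integral (in θ): ∫_{0}^{π} (180) dθ = 180π.

Therefore ∬_D (10) dA = 180π.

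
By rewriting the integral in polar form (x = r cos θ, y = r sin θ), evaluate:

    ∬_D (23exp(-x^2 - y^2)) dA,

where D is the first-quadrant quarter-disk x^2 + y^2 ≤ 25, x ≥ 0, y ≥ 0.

The region D is 0 ≤ r ≤ 5, 0 ≤ θ ≤ π/2 in polar coordinates, where x = r cos(θ), y = r sin(θ), and dA = r dr dθ.

Under the substitution, the integrand becomes 23exp(-r^2), so

    ∬_D (23exp(-x^2 - y^2)) dA = ∫_{0}^{π/2} ∫_{0}^{5} (23exp(-r^2)) · r dr dθ.

Inner integral (in r): ∫_{0}^{5} (23exp(-r^2)) · r dr = 23/2 - 23exp(-25)/2.

Outer integral (in θ): ∫_{0}^{π/2} (23/2 - 23exp(-25)/2) dθ = -23π (1 - exp(25))exp(-25)/4.

Therefore ∬_D (23exp(-x^2 - y^2)) dA = -23π (1 - exp(25))exp(-25)/4.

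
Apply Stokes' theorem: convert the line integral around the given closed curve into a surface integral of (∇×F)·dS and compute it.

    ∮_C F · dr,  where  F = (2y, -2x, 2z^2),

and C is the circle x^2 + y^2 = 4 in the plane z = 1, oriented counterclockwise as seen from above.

Let S be the flat disk x^2 + y^2 ≤ 4 in the plane z = 1, with upward unit normal n̂ = ẑ. By Stokes' theorem,

    ∮_C F · dr = ∬_S (∇ × F) · n̂ dS = ∬_D (curl F)_z dA,

where D is the disk x^2 + y^2 ≤ 4.

Compute the curl of F = (2y, -2x, 2z^2):
    (∇ × F)_x = ∂F_z/∂y - ∂F_y/∂z = 0,
    (∇ × F)_y = ∂F_x/∂z - ∂F_z/∂x = 0,
    (∇ × F)_z = ∂F_y/∂x - ∂F_x/∂y = -4.

On z = 1, (curl F)_z = -4.

Convert to polar (x = r cos θ, y = r sin θ, dA = r dr dθ); the integrand becomes -4, so

    ∬_D (curl F)_z dA = ∫_0^{2π} ∫_0^{2} (-4) · r dr dθ.

Inner (r from 0 to 2): -8.
Outer (θ from 0 to 2π): -16π.

Therefore ∮_C F · dr = -16π.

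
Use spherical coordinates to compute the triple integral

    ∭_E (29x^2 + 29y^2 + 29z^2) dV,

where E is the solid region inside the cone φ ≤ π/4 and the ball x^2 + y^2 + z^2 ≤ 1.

In spherical coordinates, x = ρ sin(φ) cos(θ), y = ρ sin(φ) sin(θ), z = ρ cos(φ), and dV = ρ^2 sin(φ) dρ dφ dθ.

The integrand becomes 29ρ^2, so

    ∭_E (29x^2 + 29y^2 + 29z^2) dV = ∫_{0}^{2π} ∫_{0}^{π/4} ∫_{0}^{1} (29ρ^2) · ρ^2 sin(φ) dρ dφ dθ.

Inner (ρ): 29sin(φ)/5.
Middle (φ): 29/5 - 29sqrt(2)/10.
Outer (θ): 29π (2 - sqrt(2))/5.

Therefore the triple integral equals 29π (2 - sqrt(2))/5.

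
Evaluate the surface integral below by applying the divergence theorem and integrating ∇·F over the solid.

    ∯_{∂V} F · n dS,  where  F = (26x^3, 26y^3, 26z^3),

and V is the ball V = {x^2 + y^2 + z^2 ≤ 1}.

By the divergence theorem,

    ∯_{∂V} F · n dS = ∭_V (∇ · F) dV.

Compute the divergence:
    ∇ · F = ∂F_x/∂x + ∂F_y/∂y + ∂F_z/∂z = 78x^2 + 78y^2 + 78z^2.

In spherical coordinates, x = ρ sin(φ) cos(θ), y = ρ sin(φ) sin(θ), z = ρ cos(φ), dV = ρ^2 sin(φ) dρ dφ dθ, with 0 ≤ ρ ≤ 1, 0 ≤ φ ≤ π, 0 ≤ θ ≤ 2π.

The integrand, after substitution and multiplying by the volume element, becomes (78ρ^2) · ρ^2 sin(φ), so

    ∭_V (∇·F) dV = ∫_0^{2π} ∫_0^{π} ∫_0^{1} (78ρ^2) · ρ^2 sin(φ) dρ dφ dθ.

Inner (ρ from 0 to 1): 78sin(φ)/5.
Middle (φ from 0 to π): 156/5.
Outer (θ from 0 to 2π): 312π/5.

Therefore ∯_{∂V} F · n dS = 312π/5.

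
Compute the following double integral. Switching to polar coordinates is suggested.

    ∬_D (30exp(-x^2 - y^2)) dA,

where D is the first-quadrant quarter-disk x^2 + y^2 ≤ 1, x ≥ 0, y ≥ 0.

The region D is 0 ≤ r ≤ 1, 0 ≤ θ ≤ π/2 in polar coordinates, where x = r cos(θ), y = r sin(θ), and dA = r dr dθ.

Under the substitution, the integrand becomes 30exp(-r^2), so

    ∬_D (30exp(-x^2 - y^2)) dA = ∫_{0}^{π/2} ∫_{0}^{1} (30exp(-r^2)) · r dr dθ.

Inner integral (in r): ∫_{0}^{1} (30exp(-r^2)) · r dr = 15 - 15exp(-1).

Outer integral (in θ): ∫_{0}^{π/2} (15 - 15exp(-1)) dθ = -15π (1 - e)exp(-1)/2.

Therefore ∬_D (30exp(-x^2 - y^2)) dA = -15π (1 - e)exp(-1)/2.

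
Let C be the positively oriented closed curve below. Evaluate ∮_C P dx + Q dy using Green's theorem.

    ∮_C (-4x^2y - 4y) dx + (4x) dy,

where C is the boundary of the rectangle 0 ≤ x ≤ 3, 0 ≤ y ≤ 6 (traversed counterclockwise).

Green's theorem converts the closed line integral into a double integral over the enclosed region D:

    ∮_C P dx + Q dy = ∬_D (∂Q/∂x - ∂P/∂y) dA.

Here P = -4x^2y - 4y, Q = 4x, so

    ∂Q/∂x = 4,    ∂P/∂y = -4x^2 - 4,
    ∂Q/∂x - ∂P/∂y = 4x^2 + 8.

D is the region 0 ≤ x ≤ 3, 0 ≤ y ≤ 6. Evaluating the double integral:

    ∬_D (4x^2 + 8) dA = ∫_0^{3} ∫_0^{6} (4x^2 + 8) dy dx.

Inner (y from 0 to 6): 24x^2 + 48.
Outer (x from 0 to 3): 360.

Therefore ∮_C P dx + Q dy = 360.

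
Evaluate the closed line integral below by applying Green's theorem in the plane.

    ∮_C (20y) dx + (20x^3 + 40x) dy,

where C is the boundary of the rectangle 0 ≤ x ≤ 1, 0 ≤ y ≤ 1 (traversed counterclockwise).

Green's theorem converts the closed line integral into a double integral over the enclosed region D:

    ∮_C P dx + Q dy = ∬_D (∂Q/∂x - ∂P/∂y) dA.

Here P = 20y, Q = 20x^3 + 40x, so

    ∂Q/∂x = 60x^2 + 40,    ∂P/∂y = 20,
    ∂Q/∂x - ∂P/∂y = 60x^2 + 20.

D is the region 0 ≤ x ≤ 1, 0 ≤ y ≤ 1. Evaluating the double integral:

    ∬_D (60x^2 + 20) dA = ∫_0^{1} ∫_0^{1} (60x^2 + 20) dy dx.

Inner (y from 0 to 1): 60x^2 + 20.
Outer (x from 0 to 1): 40.

Therefore ∮_C P dx + Q dy = 40.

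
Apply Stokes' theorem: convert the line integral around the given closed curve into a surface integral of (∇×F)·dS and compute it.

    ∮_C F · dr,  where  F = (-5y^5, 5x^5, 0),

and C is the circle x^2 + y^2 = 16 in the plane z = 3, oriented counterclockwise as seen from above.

Let S be the flat disk x^2 + y^2 ≤ 16 in the plane z = 3, with upward unit normal n̂ = ẑ. By Stokes' theorem,

    ∮_C F · dr = ∬_S (∇ × F) · n̂ dS = ∬_D (curl F)_z dA,

where D is the disk x^2 + y^2 ≤ 16.

Compute the curl of F = (-5y^5, 5x^5, 0):
    (∇ × F)_x = ∂F_z/∂y - ∂F_y/∂z = 0,
    (∇ × F)_y = ∂F_x/∂z - ∂F_z/∂x = 0,
    (∇ × F)_z = ∂F_y/∂x - ∂F_x/∂y = 25x^4 + 25y^4.

On z = 3, (curl F)_z = 25x^4 + 25y^4.

Convert to polar (x = r cos θ, y = r sin θ, dA = r dr dθ); the integrand becomes 25r^4(sin(θ)^4 + cos(θ)^4), so

    ∬_D (curl F)_z dA = ∫_0^{2π} ∫_0^{4} (25r^4(sin(θ)^4 + cos(θ)^4)) · r dr dθ.

Inner (r from 0 to 4): 51200sin(θ)^4/3 + 51200cos(θ)^4/3.
Outer (θ from 0 to 2π): 25600π.

Therefore ∮_C F · dr = 25600π.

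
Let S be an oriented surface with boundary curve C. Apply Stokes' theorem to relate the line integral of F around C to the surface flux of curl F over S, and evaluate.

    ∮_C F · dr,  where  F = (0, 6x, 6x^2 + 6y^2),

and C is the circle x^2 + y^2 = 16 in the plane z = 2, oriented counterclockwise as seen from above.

Let S be the flat disk x^2 + y^2 ≤ 16 in the plane z = 2, with upward unit normal n̂ = ẑ. By Stokes' theorem,

    ∮_C F · dr = ∬_S (∇ × F) · n̂ dS = ∬_D (curl F)_z dA,

where D is the disk x^2 + y^2 ≤ 16.

Compute the curl of F = (0, 6x, 6x^2 + 6y^2):
    (∇ × F)_x = ∂F_z/∂y - ∂F_y/∂z = 12y,
    (∇ × F)_y = ∂F_x/∂z - ∂F_z/∂x = -12x,
    (∇ × F)_z = ∂F_y/∂x - ∂F_x/∂y = 6.

On z = 2, (curl F)_z = 6.

Convert to polar (x = r cos θ, y = r sin θ, dA = r dr dθ); the integrand becomes 6, so

    ∬_D (curl F)_z dA = ∫_0^{2π} ∫_0^{4} (6) · r dr dθ.

Inner (r from 0 to 4): 48.
Outer (θ from 0 to 2π): 96π.

Therefore ∮_C F · dr = 96π.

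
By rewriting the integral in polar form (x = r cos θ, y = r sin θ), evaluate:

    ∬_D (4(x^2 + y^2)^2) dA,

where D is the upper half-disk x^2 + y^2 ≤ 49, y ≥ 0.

The region D is 0 ≤ r ≤ 7, 0 ≤ θ ≤ π in polar coordinates, where x = r cos(θ), y = r sin(θ), and dA = r dr dθ.

Under the substitution, the integrand becomes 4r^4, so

    ∬_D (4(x^2 + y^2)^2) dA = ∫_{0}^{π} ∫_{0}^{7} (4r^4) · r dr dθ.

Inner integral (in r): ∫_{0}^{7} (4r^4) · r dr = 235298/3.

Outer integral (in θ): ∫_{0}^{π} (235298/3) dθ = 235298π/3.

Therefore ∬_D (4(x^2 + y^2)^2) dA = 235298π/3.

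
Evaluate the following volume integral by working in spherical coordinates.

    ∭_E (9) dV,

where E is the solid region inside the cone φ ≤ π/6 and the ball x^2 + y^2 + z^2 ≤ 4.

In spherical coordinates, x = ρ sin(φ) cos(θ), y = ρ sin(φ) sin(θ), z = ρ cos(φ), and dV = ρ^2 sin(φ) dρ dφ dθ.

The integrand becomes 9, so

    ∭_E (9) dV = ∫_{0}^{2π} ∫_{0}^{π/6} ∫_{0}^{2} (9) · ρ^2 sin(φ) dρ dφ dθ.

Inner (ρ): 24sin(φ).
Middle (φ): 24 - 12sqrt(3).
Outer (θ): 24π (2 - sqrt(3)).

Therefore the triple integral equals 24π (2 - sqrt(3)).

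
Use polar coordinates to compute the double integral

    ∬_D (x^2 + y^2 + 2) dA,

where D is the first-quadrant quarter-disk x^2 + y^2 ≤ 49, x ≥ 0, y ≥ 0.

The region D is 0 ≤ r ≤ 7, 0 ≤ θ ≤ π/2 in polar coordinates, where x = r cos(θ), y = r sin(θ), and dA = r dr dθ.

Under the substitution, the integrand becomes r^2 + 2, so

    ∬_D (x^2 + y^2 + 2) dA = ∫_{0}^{π/2} ∫_{0}^{7} (r^2 + 2) · r dr dθ.

Inner integral (in r): ∫_{0}^{7} (r^2 + 2) · r dr = 2597/4.

Outer integral (in θ): ∫_{0}^{π/2} (2597/4) dθ = 2597π/8.

Therefore ∬_D (x^2 + y^2 + 2) dA = 2597π/8.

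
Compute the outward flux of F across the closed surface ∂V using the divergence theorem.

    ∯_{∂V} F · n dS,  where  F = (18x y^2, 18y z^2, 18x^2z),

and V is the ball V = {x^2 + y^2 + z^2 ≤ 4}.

By the divergence theorem,

    ∯_{∂V} F · n dS = ∭_V (∇ · F) dV.

Compute the divergence:
    ∇ · F = ∂F_x/∂x + ∂F_y/∂y + ∂F_z/∂z = 18y^2 + 18z^2 + 18x^2 = 18x^2 + 18y^2 + 18z^2.

In spherical coordinates, x = ρ sin(φ) cos(θ), y = ρ sin(φ) sin(θ), z = ρ cos(φ), dV = ρ^2 sin(φ) dρ dφ dθ, with 0 ≤ ρ ≤ 2, 0 ≤ φ ≤ π, 0 ≤ θ ≤ 2π.

The integrand, after substitution and multiplying by the volume element, becomes (18ρ^2) · ρ^2 sin(φ), so

    ∭_V (∇·F) dV = ∫_0^{2π} ∫_0^{π} ∫_0^{2} (18ρ^2) · ρ^2 sin(φ) dρ dφ dθ.

Inner (ρ from 0 to 2): 576sin(φ)/5.
Middle (φ from 0 to π): 1152/5.
Outer (θ from 0 to 2π): 2304π/5.

Therefore ∯_{∂V} F · n dS = 2304π/5.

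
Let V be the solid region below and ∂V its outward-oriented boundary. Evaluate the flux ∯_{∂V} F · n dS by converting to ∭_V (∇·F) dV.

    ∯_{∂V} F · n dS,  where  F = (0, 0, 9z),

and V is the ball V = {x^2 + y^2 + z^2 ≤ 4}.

By the divergence theorem,

    ∯_{∂V} F · n dS = ∭_V (∇ · F) dV.

Compute the divergence:
    ∇ · F = ∂F_x/∂x + ∂F_y/∂y + ∂F_z/∂z = 0 + 0 + 9 = 9.

In spherical coordinates, x = ρ sin(φ) cos(θ), y = ρ sin(φ) sin(θ), z = ρ cos(φ), dV = ρ^2 sin(φ) dρ dφ dθ, with 0 ≤ ρ ≤ 2, 0 ≤ φ ≤ π, 0 ≤ θ ≤ 2π.

The integrand, after substitution and multiplying by the volume element, becomes (9) · ρ^2 sin(φ), so

    ∭_V (∇·F) dV = ∫_0^{2π} ∫_0^{π} ∫_0^{2} (9) · ρ^2 sin(φ) dρ dφ dθ.

Inner (ρ from 0 to 2): 24sin(φ).
Middle (φ from 0 to π): 48.
Outer (θ from 0 to 2π): 96π.

Therefore ∯_{∂V} F · n dS = 96π.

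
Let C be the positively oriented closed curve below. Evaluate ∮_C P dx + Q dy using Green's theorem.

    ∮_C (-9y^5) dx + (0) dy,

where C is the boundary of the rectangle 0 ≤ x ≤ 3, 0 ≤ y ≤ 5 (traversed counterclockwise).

Green's theorem converts the closed line integral into a double integral over the enclosed region D:

    ∮_C P dx + Q dy = ∬_D (∂Q/∂x - ∂P/∂y) dA.

Here P = -9y^5, Q = 0, so

    ∂Q/∂x = 0,    ∂P/∂y = -45y^4,
    ∂Q/∂x - ∂P/∂y = 45y^4.

D is the region 0 ≤ x ≤ 3, 0 ≤ y ≤ 5. Evaluating the double integral:

    ∬_D (45y^4) dA = ∫_0^{3} ∫_0^{5} (45y^4) dy dx.

Inner (y from 0 to 5): 28125.
Outer (x from 0 to 3): 84375.

Therefore ∮_C P dx + Q dy = 84375.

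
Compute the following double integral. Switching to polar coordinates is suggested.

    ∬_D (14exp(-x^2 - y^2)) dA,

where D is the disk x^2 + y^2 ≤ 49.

The region D is 0 ≤ r ≤ 7, 0 ≤ θ ≤ 2π in polar coordinates, where x = r cos(θ), y = r sin(θ), and dA = r dr dθ.

Under the substitution, the integrand becomes 14exp(-r^2), so

    ∬_D (14exp(-x^2 - y^2)) dA = ∫_{0}^{2π} ∫_{0}^{7} (14exp(-r^2)) · r dr dθ.

Inner integral (in r): ∫_{0}^{7} (14exp(-r^2)) · r dr = 7 - 7exp(-49).

Outer integral (in θ): ∫_{0}^{2π} (7 - 7exp(-49)) dθ = -14π exp(-49) + 14π.

Therefore ∬_D (14exp(-x^2 - y^2)) dA = -14π exp(-49) + 14π.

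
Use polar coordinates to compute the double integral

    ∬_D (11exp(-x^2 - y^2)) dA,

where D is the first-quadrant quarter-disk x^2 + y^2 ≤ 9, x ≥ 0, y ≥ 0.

The region D is 0 ≤ r ≤ 3, 0 ≤ θ ≤ π/2 in polar coordinates, where x = r cos(θ), y = r sin(θ), and dA = r dr dθ.

Under the substitution, the integrand becomes 11exp(-r^2), so

    ∬_D (11exp(-x^2 - y^2)) dA = ∫_{0}^{π/2} ∫_{0}^{3} (11exp(-r^2)) · r dr dθ.

Inner integral (in r): ∫_{0}^{3} (11exp(-r^2)) · r dr = 11/2 - 11exp(-9)/2.

Outer integral (in θ): ∫_{0}^{π/2} (11/2 - 11exp(-9)/2) dθ = -11π (1 - exp(9))exp(-9)/4.

Therefore ∬_D (11exp(-x^2 - y^2)) dA = -11π (1 - exp(9))exp(-9)/4.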